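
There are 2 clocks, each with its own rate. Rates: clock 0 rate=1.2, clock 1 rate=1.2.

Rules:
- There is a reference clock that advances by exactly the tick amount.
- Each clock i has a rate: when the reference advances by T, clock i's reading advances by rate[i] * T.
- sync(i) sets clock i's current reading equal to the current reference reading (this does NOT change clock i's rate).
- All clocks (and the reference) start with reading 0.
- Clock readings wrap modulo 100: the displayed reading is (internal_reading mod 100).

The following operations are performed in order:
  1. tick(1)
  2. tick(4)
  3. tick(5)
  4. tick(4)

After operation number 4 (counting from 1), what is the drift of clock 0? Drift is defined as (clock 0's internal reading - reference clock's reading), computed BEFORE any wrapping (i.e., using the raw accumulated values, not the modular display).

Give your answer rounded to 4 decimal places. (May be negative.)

Answer: 2.8000

Derivation:
After op 1 tick(1): ref=1.0000 raw=[1.2000 1.2000]
After op 2 tick(4): ref=5.0000 raw=[6.0000 6.0000]
After op 3 tick(5): ref=10.0000 raw=[12.0000 12.0000]
After op 4 tick(4): ref=14.0000 raw=[16.8000 16.8000]
Drift of clock 0 after op 4: 16.8000 - 14.0000 = 2.8000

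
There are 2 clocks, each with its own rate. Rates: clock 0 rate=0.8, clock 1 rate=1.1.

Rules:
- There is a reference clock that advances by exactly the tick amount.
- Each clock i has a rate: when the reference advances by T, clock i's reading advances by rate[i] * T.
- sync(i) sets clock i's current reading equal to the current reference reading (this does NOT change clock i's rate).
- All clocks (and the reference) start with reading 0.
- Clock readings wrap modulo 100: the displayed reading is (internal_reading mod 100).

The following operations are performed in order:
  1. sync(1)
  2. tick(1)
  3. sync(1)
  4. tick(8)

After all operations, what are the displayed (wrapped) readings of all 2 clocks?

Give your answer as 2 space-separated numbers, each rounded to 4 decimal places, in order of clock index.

After op 1 sync(1): ref=0.0000 raw=[0.0000 0.0000]
After op 2 tick(1): ref=1.0000 raw=[0.8000 1.1000]
After op 3 sync(1): ref=1.0000 raw=[0.8000 1.0000]
After op 4 tick(8): ref=9.0000 raw=[7.2000 9.8000]
Wrap final raw readings (mod 100): 7.2000 mod 100 = 7.2000; 9.8000 mod 100 = 9.8000

Answer: 7.2000 9.8000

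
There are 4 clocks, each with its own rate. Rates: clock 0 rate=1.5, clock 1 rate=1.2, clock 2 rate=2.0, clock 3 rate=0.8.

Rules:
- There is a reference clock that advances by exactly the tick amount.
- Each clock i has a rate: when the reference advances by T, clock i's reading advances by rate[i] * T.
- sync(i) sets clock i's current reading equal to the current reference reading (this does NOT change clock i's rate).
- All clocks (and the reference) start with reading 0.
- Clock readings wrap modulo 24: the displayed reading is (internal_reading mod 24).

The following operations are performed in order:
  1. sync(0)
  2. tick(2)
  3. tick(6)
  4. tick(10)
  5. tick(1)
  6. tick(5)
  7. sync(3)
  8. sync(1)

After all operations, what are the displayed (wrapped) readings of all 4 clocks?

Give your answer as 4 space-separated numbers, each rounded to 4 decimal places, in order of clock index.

After op 1 sync(0): ref=0.0000 raw=[0.0000 0.0000 0.0000 0.0000]
After op 2 tick(2): ref=2.0000 raw=[3.0000 2.4000 4.0000 1.6000]
After op 3 tick(6): ref=8.0000 raw=[12.0000 9.6000 16.0000 6.4000]
After op 4 tick(10): ref=18.0000 raw=[27.0000 21.6000 36.0000 14.4000]
After op 5 tick(1): ref=19.0000 raw=[28.5000 22.8000 38.0000 15.2000]
After op 6 tick(5): ref=24.0000 raw=[36.0000 28.8000 48.0000 19.2000]
After op 7 sync(3): ref=24.0000 raw=[36.0000 28.8000 48.0000 24.0000]
After op 8 sync(1): ref=24.0000 raw=[36.0000 24.0000 48.0000 24.0000]
Wrap final raw readings (mod 24): 36.0000 mod 24 = 12.0000; 24.0000 mod 24 = 0.0000; 48.0000 mod 24 = 0.0000; 24.0000 mod 24 = 0.0000

Answer: 12.0000 0.0000 0.0000 0.0000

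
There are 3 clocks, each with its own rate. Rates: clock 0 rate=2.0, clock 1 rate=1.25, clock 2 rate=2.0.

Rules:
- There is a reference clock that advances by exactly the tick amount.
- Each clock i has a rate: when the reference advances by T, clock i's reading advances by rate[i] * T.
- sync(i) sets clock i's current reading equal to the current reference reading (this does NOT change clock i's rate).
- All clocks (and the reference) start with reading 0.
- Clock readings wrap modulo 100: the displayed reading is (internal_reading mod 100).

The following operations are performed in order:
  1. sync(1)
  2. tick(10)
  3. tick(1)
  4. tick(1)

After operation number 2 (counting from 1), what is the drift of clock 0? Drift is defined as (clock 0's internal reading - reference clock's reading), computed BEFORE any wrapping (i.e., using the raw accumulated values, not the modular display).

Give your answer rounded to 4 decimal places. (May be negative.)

Answer: 10.0000

Derivation:
After op 1 sync(1): ref=0.0000 raw=[0.0000 0.0000 0.0000]
After op 2 tick(10): ref=10.0000 raw=[20.0000 12.5000 20.0000]
Drift of clock 0 after op 2: 20.0000 - 10.0000 = 10.0000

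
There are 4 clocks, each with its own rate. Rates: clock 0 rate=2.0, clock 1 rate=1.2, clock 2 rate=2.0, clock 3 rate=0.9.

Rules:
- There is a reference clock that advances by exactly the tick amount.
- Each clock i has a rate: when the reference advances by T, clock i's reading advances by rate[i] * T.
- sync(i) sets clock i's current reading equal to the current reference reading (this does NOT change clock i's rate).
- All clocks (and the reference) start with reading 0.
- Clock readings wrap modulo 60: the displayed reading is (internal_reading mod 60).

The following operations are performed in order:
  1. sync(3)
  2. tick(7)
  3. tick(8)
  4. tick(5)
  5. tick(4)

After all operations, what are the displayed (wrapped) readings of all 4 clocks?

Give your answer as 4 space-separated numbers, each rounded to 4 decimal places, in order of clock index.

After op 1 sync(3): ref=0.0000 raw=[0.0000 0.0000 0.0000 0.0000]
After op 2 tick(7): ref=7.0000 raw=[14.0000 8.4000 14.0000 6.3000]
After op 3 tick(8): ref=15.0000 raw=[30.0000 18.0000 30.0000 13.5000]
After op 4 tick(5): ref=20.0000 raw=[40.0000 24.0000 40.0000 18.0000]
After op 5 tick(4): ref=24.0000 raw=[48.0000 28.8000 48.0000 21.6000]
Wrap final raw readings (mod 60): 48.0000 mod 60 = 48.0000; 28.8000 mod 60 = 28.8000; 48.0000 mod 60 = 48.0000; 21.6000 mod 60 = 21.6000

Answer: 48.0000 28.8000 48.0000 21.6000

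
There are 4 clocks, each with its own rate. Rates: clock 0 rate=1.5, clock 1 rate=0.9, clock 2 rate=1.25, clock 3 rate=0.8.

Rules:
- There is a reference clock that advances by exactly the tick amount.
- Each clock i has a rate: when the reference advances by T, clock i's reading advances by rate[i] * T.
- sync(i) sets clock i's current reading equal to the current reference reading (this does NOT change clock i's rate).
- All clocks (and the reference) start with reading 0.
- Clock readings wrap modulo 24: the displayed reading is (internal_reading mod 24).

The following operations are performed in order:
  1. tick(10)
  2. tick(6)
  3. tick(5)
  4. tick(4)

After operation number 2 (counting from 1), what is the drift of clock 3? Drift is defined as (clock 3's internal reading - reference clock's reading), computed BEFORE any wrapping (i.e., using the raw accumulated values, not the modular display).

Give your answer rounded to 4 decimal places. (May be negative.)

After op 1 tick(10): ref=10.0000 raw=[15.0000 9.0000 12.5000 8.0000]
After op 2 tick(6): ref=16.0000 raw=[24.0000 14.4000 20.0000 12.8000]
Drift of clock 3 after op 2: 12.8000 - 16.0000 = -3.2000

Answer: -3.2000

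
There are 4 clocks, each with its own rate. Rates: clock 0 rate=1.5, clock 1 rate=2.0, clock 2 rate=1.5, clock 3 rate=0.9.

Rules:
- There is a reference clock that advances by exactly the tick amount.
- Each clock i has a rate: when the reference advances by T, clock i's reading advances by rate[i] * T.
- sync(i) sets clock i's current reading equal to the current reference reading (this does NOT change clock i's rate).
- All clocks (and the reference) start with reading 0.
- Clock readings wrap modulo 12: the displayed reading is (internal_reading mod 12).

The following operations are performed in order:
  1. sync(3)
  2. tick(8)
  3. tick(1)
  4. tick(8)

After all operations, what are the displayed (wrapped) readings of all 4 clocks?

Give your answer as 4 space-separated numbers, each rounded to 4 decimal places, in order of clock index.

After op 1 sync(3): ref=0.0000 raw=[0.0000 0.0000 0.0000 0.0000]
After op 2 tick(8): ref=8.0000 raw=[12.0000 16.0000 12.0000 7.2000]
After op 3 tick(1): ref=9.0000 raw=[13.5000 18.0000 13.5000 8.1000]
After op 4 tick(8): ref=17.0000 raw=[25.5000 34.0000 25.5000 15.3000]
Wrap final raw readings (mod 12): 25.5000 mod 12 = 1.5000; 34.0000 mod 12 = 10.0000; 25.5000 mod 12 = 1.5000; 15.3000 mod 12 = 3.3000

Answer: 1.5000 10.0000 1.5000 3.3000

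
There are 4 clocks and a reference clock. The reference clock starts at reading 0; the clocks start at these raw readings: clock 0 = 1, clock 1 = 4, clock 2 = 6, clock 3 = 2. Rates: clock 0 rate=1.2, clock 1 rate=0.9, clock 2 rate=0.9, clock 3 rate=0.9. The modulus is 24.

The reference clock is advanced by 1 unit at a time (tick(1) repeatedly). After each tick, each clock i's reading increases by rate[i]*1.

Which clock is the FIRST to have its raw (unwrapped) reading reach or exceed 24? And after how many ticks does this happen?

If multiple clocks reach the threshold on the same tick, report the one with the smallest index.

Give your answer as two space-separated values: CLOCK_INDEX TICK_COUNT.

clock 0: start=1, rate=1.2, needs 24-1 = 23; ticks = ceil(23/1.2) = ceil(19.1667) = 20; reading at tick 20 = 1 + 1.2*20 = 25.0000
clock 1: start=4, rate=0.9, needs 24-4 = 20; ticks = ceil(20/0.9) = ceil(22.2222) = 23; reading at tick 23 = 4 + 0.9*23 = 24.7000
clock 2: start=6, rate=0.9, needs 24-6 = 18; ticks = ceil(18/0.9) = ceil(20.0000) = 20; reading at tick 20 = 6 + 0.9*20 = 24.0000
clock 3: start=2, rate=0.9, needs 24-2 = 22; ticks = ceil(22/0.9) = ceil(24.4444) = 25; reading at tick 25 = 2 + 0.9*25 = 24.5000
Minimum tick count = 20; winners = [0, 2]; smallest index = 0

Answer: 0 20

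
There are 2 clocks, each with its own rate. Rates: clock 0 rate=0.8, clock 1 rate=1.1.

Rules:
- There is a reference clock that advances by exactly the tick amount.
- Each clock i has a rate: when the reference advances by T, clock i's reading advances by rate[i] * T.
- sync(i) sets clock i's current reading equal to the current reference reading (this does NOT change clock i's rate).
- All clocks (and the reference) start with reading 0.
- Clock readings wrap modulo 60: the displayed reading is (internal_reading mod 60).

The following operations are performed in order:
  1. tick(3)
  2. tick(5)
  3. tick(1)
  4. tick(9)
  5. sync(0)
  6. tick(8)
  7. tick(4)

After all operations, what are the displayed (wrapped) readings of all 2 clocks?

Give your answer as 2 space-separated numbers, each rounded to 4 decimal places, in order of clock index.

Answer: 27.6000 33.0000

Derivation:
After op 1 tick(3): ref=3.0000 raw=[2.4000 3.3000]
After op 2 tick(5): ref=8.0000 raw=[6.4000 8.8000]
After op 3 tick(1): ref=9.0000 raw=[7.2000 9.9000]
After op 4 tick(9): ref=18.0000 raw=[14.4000 19.8000]
After op 5 sync(0): ref=18.0000 raw=[18.0000 19.8000]
After op 6 tick(8): ref=26.0000 raw=[24.4000 28.6000]
After op 7 tick(4): ref=30.0000 raw=[27.6000 33.0000]
Wrap final raw readings (mod 60): 27.6000 mod 60 = 27.6000; 33.0000 mod 60 = 33.0000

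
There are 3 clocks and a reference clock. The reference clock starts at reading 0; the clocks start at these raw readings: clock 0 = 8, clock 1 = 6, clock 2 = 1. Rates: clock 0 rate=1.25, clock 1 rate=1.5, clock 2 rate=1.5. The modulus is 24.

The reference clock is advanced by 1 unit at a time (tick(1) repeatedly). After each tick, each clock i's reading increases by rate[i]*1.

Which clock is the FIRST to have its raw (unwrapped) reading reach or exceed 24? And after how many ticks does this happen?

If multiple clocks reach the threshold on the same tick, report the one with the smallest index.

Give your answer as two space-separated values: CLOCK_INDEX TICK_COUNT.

clock 0: start=8, rate=1.25, needs 24-8 = 16; ticks = ceil(16/1.25) = ceil(12.8000) = 13; reading at tick 13 = 8 + 1.25*13 = 24.2500
clock 1: start=6, rate=1.5, needs 24-6 = 18; ticks = ceil(18/1.5) = ceil(12.0000) = 12; reading at tick 12 = 6 + 1.5*12 = 24.0000
clock 2: start=1, rate=1.5, needs 24-1 = 23; ticks = ceil(23/1.5) = ceil(15.3333) = 16; reading at tick 16 = 1 + 1.5*16 = 25.0000
Minimum tick count = 12; winners = [1]; smallest index = 1

Answer: 1 12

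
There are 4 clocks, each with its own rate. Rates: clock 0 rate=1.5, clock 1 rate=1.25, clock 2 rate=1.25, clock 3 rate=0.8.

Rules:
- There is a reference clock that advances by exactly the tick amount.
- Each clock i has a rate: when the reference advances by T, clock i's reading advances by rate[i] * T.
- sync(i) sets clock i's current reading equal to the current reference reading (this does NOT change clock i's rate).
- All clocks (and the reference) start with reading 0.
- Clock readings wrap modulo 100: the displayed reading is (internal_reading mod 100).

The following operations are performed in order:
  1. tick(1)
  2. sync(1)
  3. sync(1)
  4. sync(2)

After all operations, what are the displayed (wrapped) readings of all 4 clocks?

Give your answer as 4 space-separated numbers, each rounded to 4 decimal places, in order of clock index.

After op 1 tick(1): ref=1.0000 raw=[1.5000 1.2500 1.2500 0.8000]
After op 2 sync(1): ref=1.0000 raw=[1.5000 1.0000 1.2500 0.8000]
After op 3 sync(1): ref=1.0000 raw=[1.5000 1.0000 1.2500 0.8000]
After op 4 sync(2): ref=1.0000 raw=[1.5000 1.0000 1.0000 0.8000]
Wrap final raw readings (mod 100): 1.5000 mod 100 = 1.5000; 1.0000 mod 100 = 1.0000; 1.0000 mod 100 = 1.0000; 0.8000 mod 100 = 0.8000

Answer: 1.5000 1.0000 1.0000 0.8000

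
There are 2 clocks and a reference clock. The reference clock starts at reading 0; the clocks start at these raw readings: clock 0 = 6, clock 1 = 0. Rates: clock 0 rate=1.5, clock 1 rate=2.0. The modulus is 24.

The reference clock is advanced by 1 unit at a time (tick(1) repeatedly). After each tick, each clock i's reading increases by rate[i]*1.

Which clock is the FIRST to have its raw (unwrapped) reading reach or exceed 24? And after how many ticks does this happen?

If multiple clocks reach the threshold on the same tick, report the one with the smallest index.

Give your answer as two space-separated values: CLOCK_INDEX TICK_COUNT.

clock 0: start=6, rate=1.5, needs 24-6 = 18; ticks = ceil(18/1.5) = ceil(12.0000) = 12; reading at tick 12 = 6 + 1.5*12 = 24.0000
clock 1: start=0, rate=2.0, needs 24-0 = 24; ticks = ceil(24/2.0) = ceil(12.0000) = 12; reading at tick 12 = 0 + 2.0*12 = 24.0000
Minimum tick count = 12; winners = [0, 1]; smallest index = 0

Answer: 0 12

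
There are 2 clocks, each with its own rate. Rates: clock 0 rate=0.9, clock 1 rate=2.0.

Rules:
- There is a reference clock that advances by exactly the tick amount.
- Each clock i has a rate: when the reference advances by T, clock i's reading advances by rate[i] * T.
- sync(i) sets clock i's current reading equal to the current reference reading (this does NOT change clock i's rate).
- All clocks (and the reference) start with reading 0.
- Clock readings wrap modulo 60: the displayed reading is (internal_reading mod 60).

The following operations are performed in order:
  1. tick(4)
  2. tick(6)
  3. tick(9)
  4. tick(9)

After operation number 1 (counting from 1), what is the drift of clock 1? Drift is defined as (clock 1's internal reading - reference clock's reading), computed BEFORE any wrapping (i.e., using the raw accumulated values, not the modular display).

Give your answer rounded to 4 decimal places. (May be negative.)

Answer: 4.0000

Derivation:
After op 1 tick(4): ref=4.0000 raw=[3.6000 8.0000]
Drift of clock 1 after op 1: 8.0000 - 4.0000 = 4.0000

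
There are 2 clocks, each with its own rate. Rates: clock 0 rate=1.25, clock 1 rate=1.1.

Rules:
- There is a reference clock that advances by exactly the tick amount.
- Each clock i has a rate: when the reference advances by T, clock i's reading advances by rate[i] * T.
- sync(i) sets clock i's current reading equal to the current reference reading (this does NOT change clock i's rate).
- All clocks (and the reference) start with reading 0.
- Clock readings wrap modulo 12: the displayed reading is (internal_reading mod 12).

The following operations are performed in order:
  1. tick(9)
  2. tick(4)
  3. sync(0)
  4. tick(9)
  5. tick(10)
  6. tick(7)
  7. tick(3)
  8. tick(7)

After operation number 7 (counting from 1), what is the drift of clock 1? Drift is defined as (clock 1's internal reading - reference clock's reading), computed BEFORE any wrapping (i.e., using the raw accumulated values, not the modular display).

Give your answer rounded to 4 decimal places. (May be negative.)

Answer: 4.2000

Derivation:
After op 1 tick(9): ref=9.0000 raw=[11.2500 9.9000]
After op 2 tick(4): ref=13.0000 raw=[16.2500 14.3000]
After op 3 sync(0): ref=13.0000 raw=[13.0000 14.3000]
After op 4 tick(9): ref=22.0000 raw=[24.2500 24.2000]
After op 5 tick(10): ref=32.0000 raw=[36.7500 35.2000]
After op 6 tick(7): ref=39.0000 raw=[45.5000 42.9000]
After op 7 tick(3): ref=42.0000 raw=[49.2500 46.2000]
Drift of clock 1 after op 7: 46.2000 - 42.0000 = 4.2000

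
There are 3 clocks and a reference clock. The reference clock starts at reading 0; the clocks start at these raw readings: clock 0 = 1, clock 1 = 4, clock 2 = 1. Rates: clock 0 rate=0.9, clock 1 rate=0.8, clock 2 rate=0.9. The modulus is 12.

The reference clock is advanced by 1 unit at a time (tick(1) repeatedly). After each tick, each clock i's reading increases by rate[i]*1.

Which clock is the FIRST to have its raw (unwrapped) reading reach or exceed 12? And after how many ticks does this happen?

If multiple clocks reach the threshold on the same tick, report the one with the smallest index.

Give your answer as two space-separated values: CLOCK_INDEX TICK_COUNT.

Answer: 1 10

Derivation:
clock 0: start=1, rate=0.9, needs 12-1 = 11; ticks = ceil(11/0.9) = ceil(12.2222) = 13; reading at tick 13 = 1 + 0.9*13 = 12.7000
clock 1: start=4, rate=0.8, needs 12-4 = 8; ticks = ceil(8/0.8) = ceil(10.0000) = 10; reading at tick 10 = 4 + 0.8*10 = 12.0000
clock 2: start=1, rate=0.9, needs 12-1 = 11; ticks = ceil(11/0.9) = ceil(12.2222) = 13; reading at tick 13 = 1 + 0.9*13 = 12.7000
Minimum tick count = 10; winners = [1]; smallest index = 1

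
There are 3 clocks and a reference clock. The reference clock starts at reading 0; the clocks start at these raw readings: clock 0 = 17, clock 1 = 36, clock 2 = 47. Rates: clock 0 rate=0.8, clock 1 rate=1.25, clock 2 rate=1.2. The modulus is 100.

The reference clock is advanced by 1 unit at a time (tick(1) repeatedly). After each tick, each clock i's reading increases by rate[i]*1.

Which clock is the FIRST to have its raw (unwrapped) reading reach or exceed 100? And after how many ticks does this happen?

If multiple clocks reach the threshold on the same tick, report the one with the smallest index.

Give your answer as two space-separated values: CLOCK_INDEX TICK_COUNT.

clock 0: start=17, rate=0.8, needs 100-17 = 83; ticks = ceil(83/0.8) = ceil(103.7500) = 104; reading at tick 104 = 17 + 0.8*104 = 100.2000
clock 1: start=36, rate=1.25, needs 100-36 = 64; ticks = ceil(64/1.25) = ceil(51.2000) = 52; reading at tick 52 = 36 + 1.25*52 = 101.0000
clock 2: start=47, rate=1.2, needs 100-47 = 53; ticks = ceil(53/1.2) = ceil(44.1667) = 45; reading at tick 45 = 47 + 1.2*45 = 101.0000
Minimum tick count = 45; winners = [2]; smallest index = 2

Answer: 2 45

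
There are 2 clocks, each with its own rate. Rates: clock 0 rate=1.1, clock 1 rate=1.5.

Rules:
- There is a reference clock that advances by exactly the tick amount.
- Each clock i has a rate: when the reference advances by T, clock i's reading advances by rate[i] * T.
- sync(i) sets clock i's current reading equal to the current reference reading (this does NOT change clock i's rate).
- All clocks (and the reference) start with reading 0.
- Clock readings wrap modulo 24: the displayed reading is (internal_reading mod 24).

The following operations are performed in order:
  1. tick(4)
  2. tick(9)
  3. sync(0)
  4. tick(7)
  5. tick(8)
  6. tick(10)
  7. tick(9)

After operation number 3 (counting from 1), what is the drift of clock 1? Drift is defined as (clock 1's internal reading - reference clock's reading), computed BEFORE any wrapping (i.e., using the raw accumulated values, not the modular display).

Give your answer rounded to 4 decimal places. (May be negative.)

Answer: 6.5000

Derivation:
After op 1 tick(4): ref=4.0000 raw=[4.4000 6.0000]
After op 2 tick(9): ref=13.0000 raw=[14.3000 19.5000]
After op 3 sync(0): ref=13.0000 raw=[13.0000 19.5000]
Drift of clock 1 after op 3: 19.5000 - 13.0000 = 6.5000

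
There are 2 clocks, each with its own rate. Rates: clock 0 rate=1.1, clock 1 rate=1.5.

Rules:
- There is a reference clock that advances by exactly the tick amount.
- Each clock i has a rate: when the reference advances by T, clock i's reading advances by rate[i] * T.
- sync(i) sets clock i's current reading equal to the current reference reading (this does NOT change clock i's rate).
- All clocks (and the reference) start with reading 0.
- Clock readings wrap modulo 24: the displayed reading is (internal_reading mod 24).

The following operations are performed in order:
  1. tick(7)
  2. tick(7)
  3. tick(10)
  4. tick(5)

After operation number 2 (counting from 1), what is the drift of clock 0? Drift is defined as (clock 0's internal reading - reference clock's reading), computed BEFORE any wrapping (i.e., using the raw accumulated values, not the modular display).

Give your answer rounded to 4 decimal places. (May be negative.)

Answer: 1.4000

Derivation:
After op 1 tick(7): ref=7.0000 raw=[7.7000 10.5000]
After op 2 tick(7): ref=14.0000 raw=[15.4000 21.0000]
Drift of clock 0 after op 2: 15.4000 - 14.0000 = 1.4000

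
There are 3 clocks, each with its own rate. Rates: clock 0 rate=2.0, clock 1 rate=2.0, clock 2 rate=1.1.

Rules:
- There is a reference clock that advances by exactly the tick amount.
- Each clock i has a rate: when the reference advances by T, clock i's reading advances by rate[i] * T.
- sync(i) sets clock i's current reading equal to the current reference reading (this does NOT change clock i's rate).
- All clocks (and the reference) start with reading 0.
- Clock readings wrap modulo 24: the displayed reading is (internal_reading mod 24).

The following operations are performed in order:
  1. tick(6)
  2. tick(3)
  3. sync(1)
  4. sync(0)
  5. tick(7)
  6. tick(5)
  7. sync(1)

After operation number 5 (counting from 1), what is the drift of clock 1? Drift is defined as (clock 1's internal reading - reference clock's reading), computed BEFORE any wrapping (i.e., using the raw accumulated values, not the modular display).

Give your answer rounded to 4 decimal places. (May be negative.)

After op 1 tick(6): ref=6.0000 raw=[12.0000 12.0000 6.6000]
After op 2 tick(3): ref=9.0000 raw=[18.0000 18.0000 9.9000]
After op 3 sync(1): ref=9.0000 raw=[18.0000 9.0000 9.9000]
After op 4 sync(0): ref=9.0000 raw=[9.0000 9.0000 9.9000]
After op 5 tick(7): ref=16.0000 raw=[23.0000 23.0000 17.6000]
Drift of clock 1 after op 5: 23.0000 - 16.0000 = 7.0000

Answer: 7.0000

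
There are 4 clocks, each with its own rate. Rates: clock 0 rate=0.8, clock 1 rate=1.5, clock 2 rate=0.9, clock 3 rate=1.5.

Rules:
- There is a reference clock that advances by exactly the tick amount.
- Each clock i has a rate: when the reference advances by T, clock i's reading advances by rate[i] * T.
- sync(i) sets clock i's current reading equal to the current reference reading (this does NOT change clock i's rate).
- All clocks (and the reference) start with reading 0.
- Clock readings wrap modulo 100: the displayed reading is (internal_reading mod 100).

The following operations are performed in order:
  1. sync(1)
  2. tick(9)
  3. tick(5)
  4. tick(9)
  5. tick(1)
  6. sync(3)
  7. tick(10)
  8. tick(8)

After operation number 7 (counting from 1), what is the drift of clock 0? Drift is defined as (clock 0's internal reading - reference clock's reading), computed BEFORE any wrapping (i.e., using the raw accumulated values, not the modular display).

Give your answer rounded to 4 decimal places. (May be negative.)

After op 1 sync(1): ref=0.0000 raw=[0.0000 0.0000 0.0000 0.0000]
After op 2 tick(9): ref=9.0000 raw=[7.2000 13.5000 8.1000 13.5000]
After op 3 tick(5): ref=14.0000 raw=[11.2000 21.0000 12.6000 21.0000]
After op 4 tick(9): ref=23.0000 raw=[18.4000 34.5000 20.7000 34.5000]
After op 5 tick(1): ref=24.0000 raw=[19.2000 36.0000 21.6000 36.0000]
After op 6 sync(3): ref=24.0000 raw=[19.2000 36.0000 21.6000 24.0000]
After op 7 tick(10): ref=34.0000 raw=[27.2000 51.0000 30.6000 39.0000]
Drift of clock 0 after op 7: 27.2000 - 34.0000 = -6.8000

Answer: -6.8000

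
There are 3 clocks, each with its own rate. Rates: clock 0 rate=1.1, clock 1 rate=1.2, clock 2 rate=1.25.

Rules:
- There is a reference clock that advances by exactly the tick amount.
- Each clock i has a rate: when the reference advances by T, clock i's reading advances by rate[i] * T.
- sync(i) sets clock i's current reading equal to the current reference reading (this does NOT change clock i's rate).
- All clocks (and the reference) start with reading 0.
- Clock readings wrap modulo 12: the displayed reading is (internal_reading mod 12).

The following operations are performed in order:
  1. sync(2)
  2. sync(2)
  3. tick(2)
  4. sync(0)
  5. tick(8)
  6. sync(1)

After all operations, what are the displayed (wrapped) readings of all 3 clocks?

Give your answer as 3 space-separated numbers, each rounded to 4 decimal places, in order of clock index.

After op 1 sync(2): ref=0.0000 raw=[0.0000 0.0000 0.0000]
After op 2 sync(2): ref=0.0000 raw=[0.0000 0.0000 0.0000]
After op 3 tick(2): ref=2.0000 raw=[2.2000 2.4000 2.5000]
After op 4 sync(0): ref=2.0000 raw=[2.0000 2.4000 2.5000]
After op 5 tick(8): ref=10.0000 raw=[10.8000 12.0000 12.5000]
After op 6 sync(1): ref=10.0000 raw=[10.8000 10.0000 12.5000]
Wrap final raw readings (mod 12): 10.8000 mod 12 = 10.8000; 10.0000 mod 12 = 10.0000; 12.5000 mod 12 = 0.5000

Answer: 10.8000 10.0000 0.5000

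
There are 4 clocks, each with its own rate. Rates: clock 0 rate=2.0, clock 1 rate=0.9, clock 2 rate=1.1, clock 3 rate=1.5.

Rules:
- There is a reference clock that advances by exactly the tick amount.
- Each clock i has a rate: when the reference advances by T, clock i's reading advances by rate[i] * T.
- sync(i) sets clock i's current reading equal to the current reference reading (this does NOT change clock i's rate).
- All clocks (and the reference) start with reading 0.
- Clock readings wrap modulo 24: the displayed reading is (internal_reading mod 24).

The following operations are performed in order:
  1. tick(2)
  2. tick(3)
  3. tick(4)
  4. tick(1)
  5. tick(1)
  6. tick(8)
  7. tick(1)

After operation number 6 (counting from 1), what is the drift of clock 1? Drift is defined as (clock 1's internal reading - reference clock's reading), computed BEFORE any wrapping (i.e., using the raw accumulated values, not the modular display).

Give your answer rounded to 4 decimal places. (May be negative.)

After op 1 tick(2): ref=2.0000 raw=[4.0000 1.8000 2.2000 3.0000]
After op 2 tick(3): ref=5.0000 raw=[10.0000 4.5000 5.5000 7.5000]
After op 3 tick(4): ref=9.0000 raw=[18.0000 8.1000 9.9000 13.5000]
After op 4 tick(1): ref=10.0000 raw=[20.0000 9.0000 11.0000 15.0000]
After op 5 tick(1): ref=11.0000 raw=[22.0000 9.9000 12.1000 16.5000]
After op 6 tick(8): ref=19.0000 raw=[38.0000 17.1000 20.9000 28.5000]
Drift of clock 1 after op 6: 17.1000 - 19.0000 = -1.9000

Answer: -1.9000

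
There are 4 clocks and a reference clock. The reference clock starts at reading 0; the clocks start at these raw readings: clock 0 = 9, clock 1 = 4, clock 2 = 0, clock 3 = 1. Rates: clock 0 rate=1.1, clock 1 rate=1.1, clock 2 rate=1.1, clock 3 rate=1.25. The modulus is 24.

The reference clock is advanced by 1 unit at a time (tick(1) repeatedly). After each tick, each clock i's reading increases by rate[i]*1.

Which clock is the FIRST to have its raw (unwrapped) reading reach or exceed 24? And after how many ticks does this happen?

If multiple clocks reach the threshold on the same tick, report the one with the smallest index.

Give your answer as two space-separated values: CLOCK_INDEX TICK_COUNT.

clock 0: start=9, rate=1.1, needs 24-9 = 15; ticks = ceil(15/1.1) = ceil(13.6364) = 14; reading at tick 14 = 9 + 1.1*14 = 24.4000
clock 1: start=4, rate=1.1, needs 24-4 = 20; ticks = ceil(20/1.1) = ceil(18.1818) = 19; reading at tick 19 = 4 + 1.1*19 = 24.9000
clock 2: start=0, rate=1.1, needs 24-0 = 24; ticks = ceil(24/1.1) = ceil(21.8182) = 22; reading at tick 22 = 0 + 1.1*22 = 24.2000
clock 3: start=1, rate=1.25, needs 24-1 = 23; ticks = ceil(23/1.25) = ceil(18.4000) = 19; reading at tick 19 = 1 + 1.25*19 = 24.7500
Minimum tick count = 14; winners = [0]; smallest index = 0

Answer: 0 14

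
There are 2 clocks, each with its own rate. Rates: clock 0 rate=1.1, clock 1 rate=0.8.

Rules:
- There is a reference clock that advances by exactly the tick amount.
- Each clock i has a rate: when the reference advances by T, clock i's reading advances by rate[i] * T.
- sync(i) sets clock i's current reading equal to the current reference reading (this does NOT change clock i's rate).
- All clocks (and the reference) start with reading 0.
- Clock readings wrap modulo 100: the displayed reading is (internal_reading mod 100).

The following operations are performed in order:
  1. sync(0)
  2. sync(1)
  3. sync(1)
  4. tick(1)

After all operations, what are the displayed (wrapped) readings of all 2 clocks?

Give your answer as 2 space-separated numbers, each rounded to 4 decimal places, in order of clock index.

Answer: 1.1000 0.8000

Derivation:
After op 1 sync(0): ref=0.0000 raw=[0.0000 0.0000]
After op 2 sync(1): ref=0.0000 raw=[0.0000 0.0000]
After op 3 sync(1): ref=0.0000 raw=[0.0000 0.0000]
After op 4 tick(1): ref=1.0000 raw=[1.1000 0.8000]
Wrap final raw readings (mod 100): 1.1000 mod 100 = 1.1000; 0.8000 mod 100 = 0.8000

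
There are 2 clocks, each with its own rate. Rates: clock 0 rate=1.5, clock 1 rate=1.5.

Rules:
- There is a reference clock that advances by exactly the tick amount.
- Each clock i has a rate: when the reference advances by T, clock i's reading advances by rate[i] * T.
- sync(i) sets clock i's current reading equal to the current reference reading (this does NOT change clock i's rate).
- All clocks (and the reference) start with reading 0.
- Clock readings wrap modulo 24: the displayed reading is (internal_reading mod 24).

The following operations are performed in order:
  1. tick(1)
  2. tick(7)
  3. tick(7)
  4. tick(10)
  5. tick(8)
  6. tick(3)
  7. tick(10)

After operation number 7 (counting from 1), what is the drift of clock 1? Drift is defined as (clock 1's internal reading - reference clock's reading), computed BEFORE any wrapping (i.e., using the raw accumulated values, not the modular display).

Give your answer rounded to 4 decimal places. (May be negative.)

Answer: 23.0000

Derivation:
After op 1 tick(1): ref=1.0000 raw=[1.5000 1.5000]
After op 2 tick(7): ref=8.0000 raw=[12.0000 12.0000]
After op 3 tick(7): ref=15.0000 raw=[22.5000 22.5000]
After op 4 tick(10): ref=25.0000 raw=[37.5000 37.5000]
After op 5 tick(8): ref=33.0000 raw=[49.5000 49.5000]
After op 6 tick(3): ref=36.0000 raw=[54.0000 54.0000]
After op 7 tick(10): ref=46.0000 raw=[69.0000 69.0000]
Drift of clock 1 after op 7: 69.0000 - 46.0000 = 23.0000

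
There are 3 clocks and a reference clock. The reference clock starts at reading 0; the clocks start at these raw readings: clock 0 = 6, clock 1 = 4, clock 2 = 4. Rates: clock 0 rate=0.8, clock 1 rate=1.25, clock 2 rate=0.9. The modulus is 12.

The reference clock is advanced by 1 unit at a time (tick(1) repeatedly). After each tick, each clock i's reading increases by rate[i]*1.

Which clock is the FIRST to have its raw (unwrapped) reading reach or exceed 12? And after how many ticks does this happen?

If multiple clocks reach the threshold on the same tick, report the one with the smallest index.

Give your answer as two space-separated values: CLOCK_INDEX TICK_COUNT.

clock 0: start=6, rate=0.8, needs 12-6 = 6; ticks = ceil(6/0.8) = ceil(7.5000) = 8; reading at tick 8 = 6 + 0.8*8 = 12.4000
clock 1: start=4, rate=1.25, needs 12-4 = 8; ticks = ceil(8/1.25) = ceil(6.4000) = 7; reading at tick 7 = 4 + 1.25*7 = 12.7500
clock 2: start=4, rate=0.9, needs 12-4 = 8; ticks = ceil(8/0.9) = ceil(8.8889) = 9; reading at tick 9 = 4 + 0.9*9 = 12.1000
Minimum tick count = 7; winners = [1]; smallest index = 1

Answer: 1 7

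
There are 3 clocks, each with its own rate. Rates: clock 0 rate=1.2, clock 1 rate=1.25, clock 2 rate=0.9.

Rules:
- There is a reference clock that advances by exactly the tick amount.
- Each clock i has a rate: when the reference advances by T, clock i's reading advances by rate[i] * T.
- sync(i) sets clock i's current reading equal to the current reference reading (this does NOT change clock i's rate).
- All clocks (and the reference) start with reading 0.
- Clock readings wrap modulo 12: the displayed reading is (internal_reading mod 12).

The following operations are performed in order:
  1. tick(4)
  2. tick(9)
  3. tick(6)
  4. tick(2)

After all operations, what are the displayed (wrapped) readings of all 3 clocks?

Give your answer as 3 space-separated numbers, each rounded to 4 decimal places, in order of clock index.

After op 1 tick(4): ref=4.0000 raw=[4.8000 5.0000 3.6000]
After op 2 tick(9): ref=13.0000 raw=[15.6000 16.2500 11.7000]
After op 3 tick(6): ref=19.0000 raw=[22.8000 23.7500 17.1000]
After op 4 tick(2): ref=21.0000 raw=[25.2000 26.2500 18.9000]
Wrap final raw readings (mod 12): 25.2000 mod 12 = 1.2000; 26.2500 mod 12 = 2.2500; 18.9000 mod 12 = 6.9000

Answer: 1.2000 2.2500 6.9000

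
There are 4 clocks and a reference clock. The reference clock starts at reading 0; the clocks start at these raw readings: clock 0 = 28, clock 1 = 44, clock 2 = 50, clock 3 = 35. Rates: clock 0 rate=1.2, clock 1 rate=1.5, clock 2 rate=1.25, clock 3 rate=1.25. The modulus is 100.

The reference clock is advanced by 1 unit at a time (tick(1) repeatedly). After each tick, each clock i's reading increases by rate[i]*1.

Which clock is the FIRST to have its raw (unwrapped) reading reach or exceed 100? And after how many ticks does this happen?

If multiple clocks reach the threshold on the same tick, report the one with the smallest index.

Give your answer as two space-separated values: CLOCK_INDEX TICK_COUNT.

clock 0: start=28, rate=1.2, needs 100-28 = 72; ticks = ceil(72/1.2) = ceil(60.0000) = 60; reading at tick 60 = 28 + 1.2*60 = 100.0000
clock 1: start=44, rate=1.5, needs 100-44 = 56; ticks = ceil(56/1.5) = ceil(37.3333) = 38; reading at tick 38 = 44 + 1.5*38 = 101.0000
clock 2: start=50, rate=1.25, needs 100-50 = 50; ticks = ceil(50/1.25) = ceil(40.0000) = 40; reading at tick 40 = 50 + 1.25*40 = 100.0000
clock 3: start=35, rate=1.25, needs 100-35 = 65; ticks = ceil(65/1.25) = ceil(52.0000) = 52; reading at tick 52 = 35 + 1.25*52 = 100.0000
Minimum tick count = 38; winners = [1]; smallest index = 1

Answer: 1 38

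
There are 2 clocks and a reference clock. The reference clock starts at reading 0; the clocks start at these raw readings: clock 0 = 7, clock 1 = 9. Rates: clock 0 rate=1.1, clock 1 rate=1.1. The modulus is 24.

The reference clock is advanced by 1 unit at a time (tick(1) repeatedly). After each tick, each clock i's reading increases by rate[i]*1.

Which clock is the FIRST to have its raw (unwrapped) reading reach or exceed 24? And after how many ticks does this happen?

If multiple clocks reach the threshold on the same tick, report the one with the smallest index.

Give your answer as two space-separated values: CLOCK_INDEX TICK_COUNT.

Answer: 1 14

Derivation:
clock 0: start=7, rate=1.1, needs 24-7 = 17; ticks = ceil(17/1.1) = ceil(15.4545) = 16; reading at tick 16 = 7 + 1.1*16 = 24.6000
clock 1: start=9, rate=1.1, needs 24-9 = 15; ticks = ceil(15/1.1) = ceil(13.6364) = 14; reading at tick 14 = 9 + 1.1*14 = 24.4000
Minimum tick count = 14; winners = [1]; smallest index = 1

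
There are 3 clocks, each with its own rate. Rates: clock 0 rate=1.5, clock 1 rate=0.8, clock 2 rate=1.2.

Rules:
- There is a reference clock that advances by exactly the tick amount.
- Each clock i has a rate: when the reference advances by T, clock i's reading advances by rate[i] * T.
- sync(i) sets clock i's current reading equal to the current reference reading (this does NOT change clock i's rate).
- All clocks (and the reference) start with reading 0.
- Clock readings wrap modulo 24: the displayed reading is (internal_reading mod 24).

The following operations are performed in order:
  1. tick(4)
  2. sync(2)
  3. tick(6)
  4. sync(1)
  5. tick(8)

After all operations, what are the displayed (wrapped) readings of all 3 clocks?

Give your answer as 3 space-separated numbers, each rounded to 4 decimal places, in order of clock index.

After op 1 tick(4): ref=4.0000 raw=[6.0000 3.2000 4.8000]
After op 2 sync(2): ref=4.0000 raw=[6.0000 3.2000 4.0000]
After op 3 tick(6): ref=10.0000 raw=[15.0000 8.0000 11.2000]
After op 4 sync(1): ref=10.0000 raw=[15.0000 10.0000 11.2000]
After op 5 tick(8): ref=18.0000 raw=[27.0000 16.4000 20.8000]
Wrap final raw readings (mod 24): 27.0000 mod 24 = 3.0000; 16.4000 mod 24 = 16.4000; 20.8000 mod 24 = 20.8000

Answer: 3.0000 16.4000 20.8000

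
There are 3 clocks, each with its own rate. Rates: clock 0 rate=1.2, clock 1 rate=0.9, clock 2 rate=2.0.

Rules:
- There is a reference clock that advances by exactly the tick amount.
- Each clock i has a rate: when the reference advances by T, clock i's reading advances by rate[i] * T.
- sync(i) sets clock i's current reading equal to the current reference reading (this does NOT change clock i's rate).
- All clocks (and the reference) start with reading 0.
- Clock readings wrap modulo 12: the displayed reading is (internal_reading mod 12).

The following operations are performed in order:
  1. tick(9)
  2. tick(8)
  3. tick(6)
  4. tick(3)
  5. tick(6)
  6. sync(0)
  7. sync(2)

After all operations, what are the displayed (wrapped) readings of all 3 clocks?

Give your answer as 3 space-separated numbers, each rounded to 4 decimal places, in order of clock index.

After op 1 tick(9): ref=9.0000 raw=[10.8000 8.1000 18.0000]
After op 2 tick(8): ref=17.0000 raw=[20.4000 15.3000 34.0000]
After op 3 tick(6): ref=23.0000 raw=[27.6000 20.7000 46.0000]
After op 4 tick(3): ref=26.0000 raw=[31.2000 23.4000 52.0000]
After op 5 tick(6): ref=32.0000 raw=[38.4000 28.8000 64.0000]
After op 6 sync(0): ref=32.0000 raw=[32.0000 28.8000 64.0000]
After op 7 sync(2): ref=32.0000 raw=[32.0000 28.8000 32.0000]
Wrap final raw readings (mod 12): 32.0000 mod 12 = 8.0000; 28.8000 mod 12 = 4.8000; 32.0000 mod 12 = 8.0000

Answer: 8.0000 4.8000 8.0000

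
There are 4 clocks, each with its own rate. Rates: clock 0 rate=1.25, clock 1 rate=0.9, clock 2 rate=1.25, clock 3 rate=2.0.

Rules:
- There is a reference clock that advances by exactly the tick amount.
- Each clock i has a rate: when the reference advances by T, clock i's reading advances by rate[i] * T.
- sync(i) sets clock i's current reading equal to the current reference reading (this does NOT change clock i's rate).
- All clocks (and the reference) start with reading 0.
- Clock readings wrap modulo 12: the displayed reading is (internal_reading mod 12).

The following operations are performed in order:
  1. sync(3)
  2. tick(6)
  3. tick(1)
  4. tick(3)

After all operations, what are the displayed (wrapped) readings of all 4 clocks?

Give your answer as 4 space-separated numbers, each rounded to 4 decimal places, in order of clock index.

Answer: 0.5000 9.0000 0.5000 8.0000

Derivation:
After op 1 sync(3): ref=0.0000 raw=[0.0000 0.0000 0.0000 0.0000]
After op 2 tick(6): ref=6.0000 raw=[7.5000 5.4000 7.5000 12.0000]
After op 3 tick(1): ref=7.0000 raw=[8.7500 6.3000 8.7500 14.0000]
After op 4 tick(3): ref=10.0000 raw=[12.5000 9.0000 12.5000 20.0000]
Wrap final raw readings (mod 12): 12.5000 mod 12 = 0.5000; 9.0000 mod 12 = 9.0000; 12.5000 mod 12 = 0.5000; 20.0000 mod 12 = 8.0000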